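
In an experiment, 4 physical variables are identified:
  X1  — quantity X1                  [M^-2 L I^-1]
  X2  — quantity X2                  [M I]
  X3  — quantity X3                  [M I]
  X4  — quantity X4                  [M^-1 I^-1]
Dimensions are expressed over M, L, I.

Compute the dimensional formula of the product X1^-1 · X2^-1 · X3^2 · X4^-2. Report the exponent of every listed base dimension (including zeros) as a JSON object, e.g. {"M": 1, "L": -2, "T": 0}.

Exponent matrix [M,L,I] × [X1,X2,X3,X4]:
  M: [-2  1  1 -1]
  L: [ 1  0  0  0]
  I: [-1  1  1 -1]
  [M]: (-1)·-2+(-1)·1+(2)·1+(-2)·-1 = 5
  [L]: (-1)·1+(-1)·0+(2)·0+(-2)·0 = -1
  [I]: (-1)·-1+(-1)·1+(2)·1+(-2)·-1 = 4
⇒ M^5 L^-1 I^4

{"M": 5, "L": -1, "I": 4}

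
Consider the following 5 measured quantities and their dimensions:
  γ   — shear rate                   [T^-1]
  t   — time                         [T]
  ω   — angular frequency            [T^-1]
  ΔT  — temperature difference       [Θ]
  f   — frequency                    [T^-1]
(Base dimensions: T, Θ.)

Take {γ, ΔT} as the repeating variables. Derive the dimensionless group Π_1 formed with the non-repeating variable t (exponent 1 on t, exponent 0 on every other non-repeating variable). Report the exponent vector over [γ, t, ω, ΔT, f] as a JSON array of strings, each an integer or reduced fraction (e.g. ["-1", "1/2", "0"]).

["1", "1", "0", "0", "0"]

Write exponents as rows T,Θ / cols γ,t,ω,ΔT,f:
  T: [-1  1 -1  0 -1]
  Θ: [ 0  0  0  1  0]
Echelon form has 2 nonzero rows (pivots: γ,ΔT)
Repeat: γ,ΔT; free: t,ω,f
RREF:
  r0: [   1   -1    1    0    1]
  r1: [   0    0    0    1    0]
Fix exponent of t at 1, ω at 0, f at 0; solve each RREF row for its pivot's exponent:
  r0: exp(γ) + (-1)·1 = 0 ⇒ exp(γ) = 1
  r1: exp(ΔT) + (0)·1 = 0 ⇒ exp(ΔT) = 0
Π_1 = γ · t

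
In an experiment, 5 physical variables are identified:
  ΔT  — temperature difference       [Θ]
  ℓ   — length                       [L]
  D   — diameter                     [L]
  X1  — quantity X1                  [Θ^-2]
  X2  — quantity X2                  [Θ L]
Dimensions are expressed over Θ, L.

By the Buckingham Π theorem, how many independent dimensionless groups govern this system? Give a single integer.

3

Dimensional matrix (Θ×L by ΔT×ℓ×D×X1×X2):
  Θ: [ 1  0  0 -2  1]
  L: [ 0  1  1  0  1]
Echelon form has 2 nonzero rows (pivots: ΔT,ℓ)
Π count = n − r = 5 − 2 = 3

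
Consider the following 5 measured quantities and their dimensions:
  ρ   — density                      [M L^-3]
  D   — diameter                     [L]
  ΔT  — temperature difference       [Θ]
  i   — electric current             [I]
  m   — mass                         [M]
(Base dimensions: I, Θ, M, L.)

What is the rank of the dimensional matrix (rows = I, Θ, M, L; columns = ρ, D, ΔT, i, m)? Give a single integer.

Exponent matrix [I,Θ,M,L] × [ρ,D,ΔT,i,m]:
  I: [ 0  0  0  1  0]
  Θ: [ 0  0  1  0  0]
  M: [ 1  0  0  0  1]
  L: [-3  1  0  0  0]
Echelon form has 4 nonzero rows (pivots: ρ,D,ΔT,i)

4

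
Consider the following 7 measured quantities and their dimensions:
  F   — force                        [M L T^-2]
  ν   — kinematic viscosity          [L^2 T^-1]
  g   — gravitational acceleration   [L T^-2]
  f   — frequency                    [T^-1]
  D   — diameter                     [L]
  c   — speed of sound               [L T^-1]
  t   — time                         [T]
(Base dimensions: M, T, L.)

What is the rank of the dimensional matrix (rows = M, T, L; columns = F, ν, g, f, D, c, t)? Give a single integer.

Write exponents as rows M,T,L / cols F,ν,g,f,D,c,t:
  M: [ 1  0  0  0  0  0  0]
  T: [-2 -1 -2 -1  0 -1  1]
  L: [ 1  2  1  0  1  1  0]
Row reduction gives pivot columns F,ν,g; rank = 3

3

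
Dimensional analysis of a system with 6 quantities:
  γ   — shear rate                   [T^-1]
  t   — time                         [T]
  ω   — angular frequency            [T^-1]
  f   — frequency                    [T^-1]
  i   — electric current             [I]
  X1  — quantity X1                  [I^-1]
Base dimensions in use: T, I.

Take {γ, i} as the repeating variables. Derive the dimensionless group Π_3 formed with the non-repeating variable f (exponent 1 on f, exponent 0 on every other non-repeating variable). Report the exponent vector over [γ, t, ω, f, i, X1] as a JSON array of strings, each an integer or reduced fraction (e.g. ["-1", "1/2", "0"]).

Exponent matrix [T,I] × [γ,t,ω,f,i,X1]:
  T: [-1  1 -1 -1  0  0]
  I: [ 0  0  0  0  1 -1]
Echelon form has 2 nonzero rows (pivots: γ,i)
Repeat: γ,i; free: t,ω,f,X1
RREF:
  r0: [   1   -1    1    1    0    0]
  r1: [   0    0    0    0    1   -1]
Fix exponent of f at 1, t at 0, ω at 0, X1 at 0; solve each RREF row for its pivot's exponent:
  r0: exp(γ) + (1)·1 = 0 ⇒ exp(γ) = -1
  r1: exp(i) + (0)·1 = 0 ⇒ exp(i) = 0
Π_3 = γ^-1 · f

["-1", "0", "0", "1", "0", "0"]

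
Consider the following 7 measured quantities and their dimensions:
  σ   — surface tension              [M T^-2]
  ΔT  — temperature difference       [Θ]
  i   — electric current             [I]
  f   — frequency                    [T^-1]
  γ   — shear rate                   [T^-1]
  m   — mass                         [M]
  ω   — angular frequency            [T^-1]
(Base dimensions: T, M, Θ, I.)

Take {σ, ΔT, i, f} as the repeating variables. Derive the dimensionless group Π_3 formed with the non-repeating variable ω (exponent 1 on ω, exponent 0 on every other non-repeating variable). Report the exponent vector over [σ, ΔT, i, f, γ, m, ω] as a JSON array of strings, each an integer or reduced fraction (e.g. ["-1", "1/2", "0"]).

Dimensional matrix (T×M×Θ×I by σ×ΔT×i×f×γ×m×ω):
  T: [-2  0  0 -1 -1  0 -1]
  M: [ 1  0  0  0  0  1  0]
  Θ: [ 0  1  0  0  0  0  0]
  I: [ 0  0  1  0  0  0  0]
Row reduction gives pivot columns σ,ΔT,i,f; rank = 4
Repeat: σ,ΔT,i,f; free: γ,m,ω
RREF:
  r0: [   1    0    0    0    0    1    0]
  r1: [   0    1    0    0    0    0    0]
  r2: [   0    0    1    0    0    0    0]
  r3: [   0    0    0    1    1   -2    1]
Fix exponent of ω at 1, γ at 0, m at 0; solve each RREF row for its pivot's exponent:
  r0: exp(σ) + (0)·1 = 0 ⇒ exp(σ) = 0
  r1: exp(ΔT) + (0)·1 = 0 ⇒ exp(ΔT) = 0
  r2: exp(i) + (0)·1 = 0 ⇒ exp(i) = 0
  r3: exp(f) + (1)·1 = 0 ⇒ exp(f) = -1
Π_3 = f^-1 · ω

["0", "0", "0", "-1", "0", "0", "1"]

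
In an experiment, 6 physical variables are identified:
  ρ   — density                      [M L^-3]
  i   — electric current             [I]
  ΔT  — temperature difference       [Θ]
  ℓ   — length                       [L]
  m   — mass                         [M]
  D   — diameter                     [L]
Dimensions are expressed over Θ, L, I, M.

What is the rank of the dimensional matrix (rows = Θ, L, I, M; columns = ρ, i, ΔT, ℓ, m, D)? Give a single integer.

Write exponents as rows Θ,L,I,M / cols ρ,i,ΔT,ℓ,m,D:
  Θ: [ 0  0  1  0  0  0]
  L: [-3  0  0  1  0  1]
  I: [ 0  1  0  0  0  0]
  M: [ 1  0  0  0  1  0]
Row reduction gives pivot columns ρ,i,ΔT,ℓ; rank = 4

4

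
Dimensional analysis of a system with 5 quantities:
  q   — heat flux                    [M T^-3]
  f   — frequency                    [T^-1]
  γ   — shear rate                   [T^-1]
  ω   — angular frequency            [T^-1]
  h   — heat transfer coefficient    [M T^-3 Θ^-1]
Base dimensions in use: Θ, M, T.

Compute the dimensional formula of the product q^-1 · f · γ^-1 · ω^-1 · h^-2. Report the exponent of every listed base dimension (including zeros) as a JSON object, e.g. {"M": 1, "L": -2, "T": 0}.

{"Θ": 2, "M": -3, "T": 10}

Dimensional matrix (Θ×M×T by q×f×γ×ω×h):
  Θ: [ 0  0  0  0 -1]
  M: [ 1  0  0  0  1]
  T: [-3 -1 -1 -1 -3]
  [Θ]: (-1)·0+(1)·0+(-1)·0+(-1)·0+(-2)·-1 = 2
  [M]: (-1)·1+(1)·0+(-1)·0+(-1)·0+(-2)·1 = -3
  [T]: (-1)·-3+(1)·-1+(-1)·-1+(-1)·-1+(-2)·-3 = 10
⇒ Θ^2 M^-3 T^10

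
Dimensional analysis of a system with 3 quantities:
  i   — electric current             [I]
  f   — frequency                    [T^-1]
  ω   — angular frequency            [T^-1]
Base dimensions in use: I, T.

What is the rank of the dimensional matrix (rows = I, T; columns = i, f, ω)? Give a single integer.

2

Dimensional matrix (I×T by i×f×ω):
  I: [ 1  0  0]
  T: [ 0 -1 -1]
Row reduction gives pivot columns i,f; rank = 2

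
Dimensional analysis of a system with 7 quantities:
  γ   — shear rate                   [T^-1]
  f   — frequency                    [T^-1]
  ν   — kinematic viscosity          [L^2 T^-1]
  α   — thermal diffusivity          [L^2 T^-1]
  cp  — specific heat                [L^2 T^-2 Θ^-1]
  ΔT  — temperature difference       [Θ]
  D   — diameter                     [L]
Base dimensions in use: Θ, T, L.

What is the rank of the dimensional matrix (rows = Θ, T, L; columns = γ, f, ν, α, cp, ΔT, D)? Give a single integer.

Dimensional matrix (Θ×T×L by γ×f×ν×α×cp×ΔT×D):
  Θ: [ 0  0  0  0 -1  1  0]
  T: [-1 -1 -1 -1 -2  0  0]
  L: [ 0  0  2  2  2  0  1]
Row reduction gives pivot columns γ,ν,cp; rank = 3

3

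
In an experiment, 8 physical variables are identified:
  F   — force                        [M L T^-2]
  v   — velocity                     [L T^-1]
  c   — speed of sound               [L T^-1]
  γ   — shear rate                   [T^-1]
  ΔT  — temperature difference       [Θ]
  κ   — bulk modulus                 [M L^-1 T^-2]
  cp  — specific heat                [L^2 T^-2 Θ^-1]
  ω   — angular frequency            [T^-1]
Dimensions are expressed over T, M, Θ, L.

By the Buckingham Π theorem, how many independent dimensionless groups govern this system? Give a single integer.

Exponent matrix [T,M,Θ,L] × [F,v,c,γ,ΔT,κ,cp,ω]:
  T: [-2 -1 -1 -1  0 -2 -2 -1]
  M: [ 1  0  0  0  0  1  0  0]
  Θ: [ 0  0  0  0  1  0 -1  0]
  L: [ 1  1  1  0  0 -1  2  0]
Row reduction gives pivot columns F,v,γ,ΔT; rank = 4
n=8, r=4 ⇒ 4 dimensionless groups

4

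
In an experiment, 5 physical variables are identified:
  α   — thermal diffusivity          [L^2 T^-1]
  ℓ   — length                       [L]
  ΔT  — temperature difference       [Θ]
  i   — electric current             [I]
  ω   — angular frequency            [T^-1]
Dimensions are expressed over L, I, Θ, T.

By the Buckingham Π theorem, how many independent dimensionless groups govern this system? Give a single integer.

1

Dimensional matrix (L×I×Θ×T by α×ℓ×ΔT×i×ω):
  L: [ 2  1  0  0  0]
  I: [ 0  0  0  1  0]
  Θ: [ 0  0  1  0  0]
  T: [-1  0  0  0 -1]
Row reduction gives pivot columns α,ℓ,ΔT,i; rank = 4
n=5, r=4 ⇒ 1 dimensionless group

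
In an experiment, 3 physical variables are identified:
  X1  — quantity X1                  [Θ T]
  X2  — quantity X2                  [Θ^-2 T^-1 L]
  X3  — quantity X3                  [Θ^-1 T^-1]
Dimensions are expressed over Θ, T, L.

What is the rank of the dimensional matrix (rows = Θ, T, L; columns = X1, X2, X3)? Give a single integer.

2

Dimensional matrix (Θ×T×L by X1×X2×X3):
  Θ: [ 1 -2 -1]
  T: [ 1 -1 -1]
  L: [ 0  1  0]
RREF → pivots at {X1,X2} ⇒ r = 2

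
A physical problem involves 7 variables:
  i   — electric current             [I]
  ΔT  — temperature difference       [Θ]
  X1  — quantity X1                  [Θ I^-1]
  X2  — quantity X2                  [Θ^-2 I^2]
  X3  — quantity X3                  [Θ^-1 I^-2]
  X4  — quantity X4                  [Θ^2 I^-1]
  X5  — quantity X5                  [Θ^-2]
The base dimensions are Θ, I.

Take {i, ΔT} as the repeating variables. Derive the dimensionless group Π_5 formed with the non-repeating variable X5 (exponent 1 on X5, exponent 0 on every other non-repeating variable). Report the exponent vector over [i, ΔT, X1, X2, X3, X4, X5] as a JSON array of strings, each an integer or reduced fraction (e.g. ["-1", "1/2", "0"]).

Exponent matrix [Θ,I] × [i,ΔT,X1,X2,X3,X4,X5]:
  Θ: [ 0  1  1 -2 -1  2 -2]
  I: [ 1  0 -1  2 -2 -1  0]
Echelon form has 2 nonzero rows (pivots: i,ΔT)
Repeat: i,ΔT; free: X1,X2,X3,X4,X5
RREF:
  r0: [   1    0   -1    2   -2   -1    0]
  r1: [   0    1    1   -2   -1    2   -2]
Fix exponent of X5 at 1, X1 at 0, X2 at 0, X3 at 0, X4 at 0; solve each RREF row for its pivot's exponent:
  r0: exp(i) + (0)·1 = 0 ⇒ exp(i) = 0
  r1: exp(ΔT) + (-2)·1 = 0 ⇒ exp(ΔT) = 2
Π_5 = ΔT^2 · X5

["0", "2", "0", "0", "0", "0", "1"]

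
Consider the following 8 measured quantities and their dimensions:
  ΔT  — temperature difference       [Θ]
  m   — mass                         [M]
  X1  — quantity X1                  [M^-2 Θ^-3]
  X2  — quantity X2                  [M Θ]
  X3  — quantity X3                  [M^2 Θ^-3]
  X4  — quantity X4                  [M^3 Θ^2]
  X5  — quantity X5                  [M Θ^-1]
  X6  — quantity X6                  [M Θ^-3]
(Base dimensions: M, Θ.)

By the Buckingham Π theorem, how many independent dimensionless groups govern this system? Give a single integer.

Dimensional matrix (M×Θ by ΔT×m×X1×X2×X3×X4×X5×X6):
  M: [ 0  1 -2  1  2  3  1  1]
  Θ: [ 1  0 -3  1 -3  2 -1 -3]
RREF → pivots at {ΔT,m} ⇒ r = 2
Π count = n − r = 8 − 2 = 6

6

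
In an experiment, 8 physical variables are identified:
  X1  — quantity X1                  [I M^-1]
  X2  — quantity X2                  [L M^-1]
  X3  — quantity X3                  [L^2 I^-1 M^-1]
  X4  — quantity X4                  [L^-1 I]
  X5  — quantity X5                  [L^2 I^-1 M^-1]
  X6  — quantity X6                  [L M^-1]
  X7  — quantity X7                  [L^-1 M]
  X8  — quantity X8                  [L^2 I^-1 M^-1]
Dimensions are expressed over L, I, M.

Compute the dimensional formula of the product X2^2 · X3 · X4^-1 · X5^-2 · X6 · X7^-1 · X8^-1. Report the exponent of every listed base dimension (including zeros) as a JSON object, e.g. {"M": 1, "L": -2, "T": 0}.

{"L": 1, "I": 1, "M": -2}

Exponent matrix [L,I,M] × [X1,X2,X3,X4,X5,X6,X7,X8]:
  L: [ 0  1  2 -1  2  1 -1  2]
  I: [ 1  0 -1  1 -1  0  0 -1]
  M: [-1 -1 -1  0 -1 -1  1 -1]
  [L]: (2)·1+(1)·2+(-1)·-1+(-2)·2+(1)·1+(-1)·-1+(-1)·2 = 1
  [I]: (2)·0+(1)·-1+(-1)·1+(-2)·-1+(1)·0+(-1)·0+(-1)·-1 = 1
  [M]: (2)·-1+(1)·-1+(-1)·0+(-2)·-1+(1)·-1+(-1)·1+(-1)·-1 = -2
⇒ L I M^-2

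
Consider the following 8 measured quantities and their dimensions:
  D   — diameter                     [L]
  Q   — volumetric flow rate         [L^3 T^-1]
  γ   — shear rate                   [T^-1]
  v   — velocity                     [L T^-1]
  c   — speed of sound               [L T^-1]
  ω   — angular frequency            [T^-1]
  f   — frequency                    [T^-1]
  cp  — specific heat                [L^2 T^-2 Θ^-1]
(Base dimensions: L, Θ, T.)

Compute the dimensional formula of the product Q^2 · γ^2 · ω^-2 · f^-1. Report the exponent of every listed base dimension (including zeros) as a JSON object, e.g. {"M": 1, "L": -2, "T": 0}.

{"L": 6, "Θ": 0, "T": -1}

Write exponents as rows L,Θ,T / cols D,Q,γ,v,c,ω,f,cp:
  L: [ 1  3  0  1  1  0  0  2]
  Θ: [ 0  0  0  0  0  0  0 -1]
  T: [ 0 -1 -1 -1 -1 -1 -1 -2]
  [L]: (2)·3+(2)·0+(-2)·0+(-1)·0 = 6
  [Θ]: (2)·0+(2)·0+(-2)·0+(-1)·0 = 0
  [T]: (2)·-1+(2)·-1+(-2)·-1+(-1)·-1 = -1
⇒ L^6 T^-1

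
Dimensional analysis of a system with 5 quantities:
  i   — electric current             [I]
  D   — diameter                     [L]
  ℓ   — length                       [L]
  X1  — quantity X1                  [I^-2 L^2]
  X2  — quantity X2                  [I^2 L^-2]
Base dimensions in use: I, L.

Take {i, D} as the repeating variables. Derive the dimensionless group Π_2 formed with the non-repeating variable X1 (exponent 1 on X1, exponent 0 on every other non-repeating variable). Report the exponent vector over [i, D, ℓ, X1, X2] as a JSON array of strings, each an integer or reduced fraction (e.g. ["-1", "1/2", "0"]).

["2", "-2", "0", "1", "0"]

Dimensional matrix (I×L by i×D×ℓ×X1×X2):
  I: [ 1  0  0 -2  2]
  L: [ 0  1  1  2 -2]
RREF → pivots at {i,D} ⇒ r = 2
Repeat: i,D; free: ℓ,X1,X2
RREF:
  r0: [   1    0    0   -2    2]
  r1: [   0    1    1    2   -2]
Fix exponent of X1 at 1, ℓ at 0, X2 at 0; solve each RREF row for its pivot's exponent:
  r0: exp(i) + (-2)·1 = 0 ⇒ exp(i) = 2
  r1: exp(D) + (2)·1 = 0 ⇒ exp(D) = -2
Π_2 = i^2 · D^-2 · X1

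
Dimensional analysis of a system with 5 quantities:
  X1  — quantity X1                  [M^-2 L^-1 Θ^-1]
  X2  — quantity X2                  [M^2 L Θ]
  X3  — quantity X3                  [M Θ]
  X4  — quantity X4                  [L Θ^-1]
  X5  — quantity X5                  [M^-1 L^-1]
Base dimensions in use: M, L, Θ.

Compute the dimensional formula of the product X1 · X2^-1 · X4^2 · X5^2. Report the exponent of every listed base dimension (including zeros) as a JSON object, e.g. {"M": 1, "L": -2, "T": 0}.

Exponent matrix [M,L,Θ] × [X1,X2,X3,X4,X5]:
  M: [-2  2  1  0 -1]
  L: [-1  1  0  1 -1]
  Θ: [-1  1  1 -1  0]
  [M]: (1)·-2+(-1)·2+(2)·0+(2)·-1 = -6
  [L]: (1)·-1+(-1)·1+(2)·1+(2)·-1 = -2
  [Θ]: (1)·-1+(-1)·1+(2)·-1+(2)·0 = -4
⇒ M^-6 L^-2 Θ^-4

{"M": -6, "L": -2, "Θ": -4}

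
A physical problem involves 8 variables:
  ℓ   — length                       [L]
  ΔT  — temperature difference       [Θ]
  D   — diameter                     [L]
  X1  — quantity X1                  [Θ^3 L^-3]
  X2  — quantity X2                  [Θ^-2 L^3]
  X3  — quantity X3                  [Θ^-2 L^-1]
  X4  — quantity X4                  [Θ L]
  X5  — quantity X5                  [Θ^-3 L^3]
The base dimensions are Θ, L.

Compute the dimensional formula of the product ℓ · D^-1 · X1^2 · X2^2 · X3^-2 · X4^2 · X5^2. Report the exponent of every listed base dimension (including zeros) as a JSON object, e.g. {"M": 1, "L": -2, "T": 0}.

{"Θ": 2, "L": 10}

Dimensional matrix (Θ×L by ℓ×ΔT×D×X1×X2×X3×X4×X5):
  Θ: [ 0  1  0  3 -2 -2  1 -3]
  L: [ 1  0  1 -3  3 -1  1  3]
  [Θ]: (1)·0+(-1)·0+(2)·3+(2)·-2+(-2)·-2+(2)·1+(2)·-3 = 2
  [L]: (1)·1+(-1)·1+(2)·-3+(2)·3+(-2)·-1+(2)·1+(2)·3 = 10
⇒ Θ^2 L^10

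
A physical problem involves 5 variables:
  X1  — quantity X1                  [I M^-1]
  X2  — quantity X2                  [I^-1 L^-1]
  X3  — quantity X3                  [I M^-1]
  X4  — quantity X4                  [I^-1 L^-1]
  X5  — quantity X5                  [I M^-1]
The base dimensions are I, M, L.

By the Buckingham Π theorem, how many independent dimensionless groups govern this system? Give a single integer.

Dimensional matrix (I×M×L by X1×X2×X3×X4×X5):
  I: [ 1 -1  1 -1  1]
  M: [-1  0 -1  0 -1]
  L: [ 0 -1  0 -1  0]
Row reduction gives pivot columns X1,X2; rank = 2
Π count = n − r = 5 − 2 = 3

3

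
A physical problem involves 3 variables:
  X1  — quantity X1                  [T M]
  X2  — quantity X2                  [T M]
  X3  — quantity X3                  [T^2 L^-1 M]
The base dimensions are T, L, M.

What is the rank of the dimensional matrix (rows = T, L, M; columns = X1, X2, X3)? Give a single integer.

Write exponents as rows T,L,M / cols X1,X2,X3:
  T: [ 1  1  2]
  L: [ 0  0 -1]
  M: [ 1  1  1]
RREF → pivots at {X1,X3} ⇒ r = 2

2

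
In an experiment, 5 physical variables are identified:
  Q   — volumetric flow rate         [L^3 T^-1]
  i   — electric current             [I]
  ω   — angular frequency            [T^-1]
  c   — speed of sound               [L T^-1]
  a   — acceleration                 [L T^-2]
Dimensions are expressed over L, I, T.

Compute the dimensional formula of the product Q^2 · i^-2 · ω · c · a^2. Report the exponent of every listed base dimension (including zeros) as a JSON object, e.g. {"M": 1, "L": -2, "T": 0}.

{"L": 9, "I": -2, "T": -8}

Write exponents as rows L,I,T / cols Q,i,ω,c,a:
  L: [ 3  0  0  1  1]
  I: [ 0  1  0  0  0]
  T: [-1  0 -1 -1 -2]
  [L]: (2)·3+(-2)·0+(1)·0+(1)·1+(2)·1 = 9
  [I]: (2)·0+(-2)·1+(1)·0+(1)·0+(2)·0 = -2
  [T]: (2)·-1+(-2)·0+(1)·-1+(1)·-1+(2)·-2 = -8
⇒ L^9 I^-2 T^-8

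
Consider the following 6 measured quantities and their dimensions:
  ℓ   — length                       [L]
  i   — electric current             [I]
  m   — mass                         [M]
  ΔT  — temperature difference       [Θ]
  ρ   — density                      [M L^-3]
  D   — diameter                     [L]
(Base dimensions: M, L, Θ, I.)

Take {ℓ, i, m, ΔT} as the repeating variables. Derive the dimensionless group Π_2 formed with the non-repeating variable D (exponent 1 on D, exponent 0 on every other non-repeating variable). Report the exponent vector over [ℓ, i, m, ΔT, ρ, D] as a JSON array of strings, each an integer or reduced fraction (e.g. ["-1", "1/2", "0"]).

Dimensional matrix (M×L×Θ×I by ℓ×i×m×ΔT×ρ×D):
  M: [ 0  0  1  0  1  0]
  L: [ 1  0  0  0 -3  1]
  Θ: [ 0  0  0  1  0  0]
  I: [ 0  1  0  0  0  0]
Row reduction gives pivot columns ℓ,i,m,ΔT; rank = 4
Pivot set = {ℓ,i,m,ΔT}, free = {ρ,D}
RREF:
  r0: [   1    0    0    0   -3    1]
  r1: [   0    1    0    0    0    0]
  r2: [   0    0    1    0    1    0]
  r3: [   0    0    0    1    0    0]
Fix exponent of D at 1, ρ at 0; solve each RREF row for its pivot's exponent:
  r0: exp(ℓ) + (1)·1 = 0 ⇒ exp(ℓ) = -1
  r1: exp(i) + (0)·1 = 0 ⇒ exp(i) = 0
  r2: exp(m) + (0)·1 = 0 ⇒ exp(m) = 0
  r3: exp(ΔT) + (0)·1 = 0 ⇒ exp(ΔT) = 0
Π_2 = ℓ^-1 · D

["-1", "0", "0", "0", "0", "1"]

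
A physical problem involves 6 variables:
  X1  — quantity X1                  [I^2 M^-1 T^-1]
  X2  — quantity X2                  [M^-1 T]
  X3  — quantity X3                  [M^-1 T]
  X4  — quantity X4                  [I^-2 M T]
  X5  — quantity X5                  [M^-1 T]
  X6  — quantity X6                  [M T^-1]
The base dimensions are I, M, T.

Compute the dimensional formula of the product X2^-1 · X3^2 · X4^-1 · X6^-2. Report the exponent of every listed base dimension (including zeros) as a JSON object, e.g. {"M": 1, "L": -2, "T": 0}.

Write exponents as rows I,M,T / cols X1,X2,X3,X4,X5,X6:
  I: [ 2  0  0 -2  0  0]
  M: [-1 -1 -1  1 -1  1]
  T: [-1  1  1  1  1 -1]
  [I]: (-1)·0+(2)·0+(-1)·-2+(-2)·0 = 2
  [M]: (-1)·-1+(2)·-1+(-1)·1+(-2)·1 = -4
  [T]: (-1)·1+(2)·1+(-1)·1+(-2)·-1 = 2
⇒ I^2 M^-4 T^2

{"I": 2, "M": -4, "T": 2}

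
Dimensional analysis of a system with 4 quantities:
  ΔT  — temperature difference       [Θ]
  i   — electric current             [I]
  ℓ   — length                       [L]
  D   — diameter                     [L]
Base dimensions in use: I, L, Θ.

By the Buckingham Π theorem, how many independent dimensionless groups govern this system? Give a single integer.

1

Write exponents as rows I,L,Θ / cols ΔT,i,ℓ,D:
  I: [ 0  1  0  0]
  L: [ 0  0  1  1]
  Θ: [ 1  0  0  0]
Echelon form has 3 nonzero rows (pivots: ΔT,i,ℓ)
4 vars − rank 3 = 1 Π group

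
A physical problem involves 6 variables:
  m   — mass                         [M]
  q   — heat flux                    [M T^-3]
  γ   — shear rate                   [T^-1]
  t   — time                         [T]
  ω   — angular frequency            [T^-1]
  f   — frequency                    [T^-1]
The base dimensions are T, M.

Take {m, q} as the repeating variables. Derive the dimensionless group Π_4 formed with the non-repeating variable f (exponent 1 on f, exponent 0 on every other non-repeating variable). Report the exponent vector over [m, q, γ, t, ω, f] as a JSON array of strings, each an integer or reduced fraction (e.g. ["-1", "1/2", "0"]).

["1/3", "-1/3", "0", "0", "0", "1"]

Dimensional matrix (T×M by m×q×γ×t×ω×f):
  T: [ 0 -3 -1  1 -1 -1]
  M: [ 1  1  0  0  0  0]
Echelon form has 2 nonzero rows (pivots: m,q)
Pivot set = {m,q}, free = {γ,t,ω,f}
RREF:
  r0: [   1    0 -1/3  1/3 -1/3 -1/3]
  r1: [   0    1  1/3 -1/3  1/3  1/3]
Fix exponent of f at 1, γ at 0, t at 0, ω at 0; solve each RREF row for its pivot's exponent:
  r0: exp(m) + (-1/3)·1 = 0 ⇒ exp(m) = 1/3
  r1: exp(q) + (1/3)·1 = 0 ⇒ exp(q) = -1/3
Π_4 = m^(1/3) · q^(-1/3) · f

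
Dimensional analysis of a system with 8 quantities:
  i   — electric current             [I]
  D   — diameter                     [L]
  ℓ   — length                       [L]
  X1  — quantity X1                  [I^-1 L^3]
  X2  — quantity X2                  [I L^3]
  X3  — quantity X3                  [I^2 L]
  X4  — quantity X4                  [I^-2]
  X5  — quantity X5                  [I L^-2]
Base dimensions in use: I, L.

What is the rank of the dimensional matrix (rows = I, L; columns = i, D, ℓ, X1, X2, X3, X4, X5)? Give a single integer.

2

Exponent matrix [I,L] × [i,D,ℓ,X1,X2,X3,X4,X5]:
  I: [ 1  0  0 -1  1  2 -2  1]
  L: [ 0  1  1  3  3  1  0 -2]
RREF → pivots at {i,D} ⇒ r = 2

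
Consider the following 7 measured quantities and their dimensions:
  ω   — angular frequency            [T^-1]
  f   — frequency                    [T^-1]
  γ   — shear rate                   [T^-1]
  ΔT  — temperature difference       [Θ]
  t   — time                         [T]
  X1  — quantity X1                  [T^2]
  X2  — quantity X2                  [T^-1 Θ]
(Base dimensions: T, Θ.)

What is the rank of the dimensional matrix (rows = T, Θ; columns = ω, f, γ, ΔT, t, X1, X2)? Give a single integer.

Write exponents as rows T,Θ / cols ω,f,γ,ΔT,t,X1,X2:
  T: [-1 -1 -1  0  1  2 -1]
  Θ: [ 0  0  0  1  0  0  1]
RREF → pivots at {ω,ΔT} ⇒ r = 2

2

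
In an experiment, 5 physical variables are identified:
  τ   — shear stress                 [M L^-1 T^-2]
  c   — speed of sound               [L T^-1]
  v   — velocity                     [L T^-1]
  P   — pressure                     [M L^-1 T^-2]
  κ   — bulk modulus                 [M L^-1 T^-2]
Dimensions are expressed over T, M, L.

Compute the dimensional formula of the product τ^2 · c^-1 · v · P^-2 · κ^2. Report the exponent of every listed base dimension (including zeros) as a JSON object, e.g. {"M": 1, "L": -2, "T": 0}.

Dimensional matrix (T×M×L by τ×c×v×P×κ):
  T: [-2 -1 -1 -2 -2]
  M: [ 1  0  0  1  1]
  L: [-1  1  1 -1 -1]
  [T]: (2)·-2+(-1)·-1+(1)·-1+(-2)·-2+(2)·-2 = -4
  [M]: (2)·1+(-1)·0+(1)·0+(-2)·1+(2)·1 = 2
  [L]: (2)·-1+(-1)·1+(1)·1+(-2)·-1+(2)·-1 = -2
⇒ T^-4 M^2 L^-2

{"T": -4, "M": 2, "L": -2}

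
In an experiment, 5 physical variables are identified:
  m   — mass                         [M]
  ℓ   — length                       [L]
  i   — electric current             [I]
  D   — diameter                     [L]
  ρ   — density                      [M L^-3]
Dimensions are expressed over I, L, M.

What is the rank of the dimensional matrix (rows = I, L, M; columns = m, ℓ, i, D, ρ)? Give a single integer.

3

Exponent matrix [I,L,M] × [m,ℓ,i,D,ρ]:
  I: [ 0  0  1  0  0]
  L: [ 0  1  0  1 -3]
  M: [ 1  0  0  0  1]
Echelon form has 3 nonzero rows (pivots: m,ℓ,i)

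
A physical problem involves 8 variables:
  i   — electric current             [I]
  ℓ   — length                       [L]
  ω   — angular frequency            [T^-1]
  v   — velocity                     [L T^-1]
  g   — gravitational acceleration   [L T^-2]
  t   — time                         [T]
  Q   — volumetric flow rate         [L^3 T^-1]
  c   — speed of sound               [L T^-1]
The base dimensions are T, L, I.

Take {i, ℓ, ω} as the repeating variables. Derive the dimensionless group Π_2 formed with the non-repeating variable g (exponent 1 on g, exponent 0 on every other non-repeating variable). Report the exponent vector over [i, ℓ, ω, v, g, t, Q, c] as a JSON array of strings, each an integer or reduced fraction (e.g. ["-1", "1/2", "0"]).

Write exponents as rows T,L,I / cols i,ℓ,ω,v,g,t,Q,c:
  T: [ 0  0 -1 -1 -2  1 -1 -1]
  L: [ 0  1  0  1  1  0  3  1]
  I: [ 1  0  0  0  0  0  0  0]
Row reduction gives pivot columns i,ℓ,ω; rank = 3
Pivot set = {i,ℓ,ω}, free = {v,g,t,Q,c}
RREF:
  r0: [   1    0    0    0    0    0    0    0]
  r1: [   0    1    0    1    1    0    3    1]
  r2: [   0    0    1    1    2   -1    1    1]
Fix exponent of g at 1, v at 0, t at 0, Q at 0, c at 0; solve each RREF row for its pivot's exponent:
  r0: exp(i) + (0)·1 = 0 ⇒ exp(i) = 0
  r1: exp(ℓ) + (1)·1 = 0 ⇒ exp(ℓ) = -1
  r2: exp(ω) + (2)·1 = 0 ⇒ exp(ω) = -2
Π_2 = ℓ^-1 · ω^-2 · g

["0", "-1", "-2", "0", "1", "0", "0", "0"]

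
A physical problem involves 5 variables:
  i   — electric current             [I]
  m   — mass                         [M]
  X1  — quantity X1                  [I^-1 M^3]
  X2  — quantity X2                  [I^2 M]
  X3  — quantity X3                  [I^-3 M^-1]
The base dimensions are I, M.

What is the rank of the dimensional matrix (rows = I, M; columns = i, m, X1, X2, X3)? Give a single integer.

Write exponents as rows I,M / cols i,m,X1,X2,X3:
  I: [ 1  0 -1  2 -3]
  M: [ 0  1  3  1 -1]
RREF → pivots at {i,m} ⇒ r = 2

2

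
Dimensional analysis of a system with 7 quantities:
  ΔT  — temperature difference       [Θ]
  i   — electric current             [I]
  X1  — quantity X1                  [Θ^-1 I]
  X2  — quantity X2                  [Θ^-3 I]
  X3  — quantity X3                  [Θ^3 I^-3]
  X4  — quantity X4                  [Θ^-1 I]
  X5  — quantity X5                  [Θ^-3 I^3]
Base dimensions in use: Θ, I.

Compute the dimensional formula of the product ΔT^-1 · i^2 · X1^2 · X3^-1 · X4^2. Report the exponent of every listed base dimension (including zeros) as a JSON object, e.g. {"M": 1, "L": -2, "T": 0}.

Exponent matrix [Θ,I] × [ΔT,i,X1,X2,X3,X4,X5]:
  Θ: [ 1  0 -1 -3  3 -1 -3]
  I: [ 0  1  1  1 -3  1  3]
  [Θ]: (-1)·1+(2)·0+(2)·-1+(-1)·3+(2)·-1 = -8
  [I]: (-1)·0+(2)·1+(2)·1+(-1)·-3+(2)·1 = 9
⇒ Θ^-8 I^9

{"Θ": -8, "I": 9}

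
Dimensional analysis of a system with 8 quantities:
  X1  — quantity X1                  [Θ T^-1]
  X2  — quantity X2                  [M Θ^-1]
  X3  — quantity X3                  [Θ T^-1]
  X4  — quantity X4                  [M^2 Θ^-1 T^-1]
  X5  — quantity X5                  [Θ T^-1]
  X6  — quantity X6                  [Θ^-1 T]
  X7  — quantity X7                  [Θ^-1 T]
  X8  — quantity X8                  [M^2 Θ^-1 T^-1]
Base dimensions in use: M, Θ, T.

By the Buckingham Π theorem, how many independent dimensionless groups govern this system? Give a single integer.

Dimensional matrix (M×Θ×T by X1×X2×X3×X4×X5×X6×X7×X8):
  M: [ 0  1  0  2  0  0  0  2]
  Θ: [ 1 -1  1 -1  1 -1 -1 -1]
  T: [-1  0 -1 -1 -1  1  1 -1]
Echelon form has 2 nonzero rows (pivots: X1,X2)
Π count = n − r = 8 − 2 = 6

6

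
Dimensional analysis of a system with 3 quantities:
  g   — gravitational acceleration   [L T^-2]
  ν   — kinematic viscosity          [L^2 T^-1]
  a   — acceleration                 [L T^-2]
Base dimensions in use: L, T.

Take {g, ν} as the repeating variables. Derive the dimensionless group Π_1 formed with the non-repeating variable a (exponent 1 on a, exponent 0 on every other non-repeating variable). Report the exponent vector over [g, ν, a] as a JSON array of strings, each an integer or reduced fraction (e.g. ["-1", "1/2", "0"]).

Dimensional matrix (L×T by g×ν×a):
  L: [ 1  2  1]
  T: [-2 -1 -2]
Echelon form has 2 nonzero rows (pivots: g,ν)
Repeat: g,ν; free: a
RREF:
  r0: [   1    0    1]
  r1: [   0    1    0]
Fix exponent of a at 1; solve each RREF row for its pivot's exponent:
  r0: exp(g) + (1)·1 = 0 ⇒ exp(g) = -1
  r1: exp(ν) + (0)·1 = 0 ⇒ exp(ν) = 0
Π_1 = g^-1 · a

["-1", "0", "1"]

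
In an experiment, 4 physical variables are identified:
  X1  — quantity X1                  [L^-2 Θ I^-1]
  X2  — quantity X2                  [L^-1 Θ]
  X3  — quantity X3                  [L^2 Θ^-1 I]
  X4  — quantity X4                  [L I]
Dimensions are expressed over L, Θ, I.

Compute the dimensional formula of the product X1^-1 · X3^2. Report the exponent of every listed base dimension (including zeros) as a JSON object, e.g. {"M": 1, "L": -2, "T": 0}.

Exponent matrix [L,Θ,I] × [X1,X2,X3,X4]:
  L: [-2 -1  2  1]
  Θ: [ 1  1 -1  0]
  I: [-1  0  1  1]
  [L]: (-1)·-2+(2)·2 = 6
  [Θ]: (-1)·1+(2)·-1 = -3
  [I]: (-1)·-1+(2)·1 = 3
⇒ L^6 Θ^-3 I^3

{"L": 6, "Θ": -3, "I": 3}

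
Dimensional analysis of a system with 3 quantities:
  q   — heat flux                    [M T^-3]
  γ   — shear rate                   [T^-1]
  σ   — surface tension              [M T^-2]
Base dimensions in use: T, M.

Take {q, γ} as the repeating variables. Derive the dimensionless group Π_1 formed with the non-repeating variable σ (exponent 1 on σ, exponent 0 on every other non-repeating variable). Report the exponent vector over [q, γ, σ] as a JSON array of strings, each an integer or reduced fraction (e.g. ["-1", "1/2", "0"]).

["-1", "1", "1"]

Dimensional matrix (T×M by q×γ×σ):
  T: [-3 -1 -2]
  M: [ 1  0  1]
RREF → pivots at {q,γ} ⇒ r = 2
Pivot set = {q,γ}, free = {σ}
RREF:
  r0: [   1    0    1]
  r1: [   0    1   -1]
Fix exponent of σ at 1; solve each RREF row for its pivot's exponent:
  r0: exp(q) + (1)·1 = 0 ⇒ exp(q) = -1
  r1: exp(γ) + (-1)·1 = 0 ⇒ exp(γ) = 1
Π_1 = q^-1 · γ · σ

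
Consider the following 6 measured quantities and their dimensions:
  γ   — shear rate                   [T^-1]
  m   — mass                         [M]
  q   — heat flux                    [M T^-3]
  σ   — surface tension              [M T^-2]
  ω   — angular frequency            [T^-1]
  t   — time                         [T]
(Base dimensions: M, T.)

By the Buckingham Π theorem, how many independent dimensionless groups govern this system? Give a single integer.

4

Dimensional matrix (M×T by γ×m×q×σ×ω×t):
  M: [ 0  1  1  1  0  0]
  T: [-1  0 -3 -2 -1  1]
Echelon form has 2 nonzero rows (pivots: γ,m)
n=6, r=2 ⇒ 4 dimensionless groups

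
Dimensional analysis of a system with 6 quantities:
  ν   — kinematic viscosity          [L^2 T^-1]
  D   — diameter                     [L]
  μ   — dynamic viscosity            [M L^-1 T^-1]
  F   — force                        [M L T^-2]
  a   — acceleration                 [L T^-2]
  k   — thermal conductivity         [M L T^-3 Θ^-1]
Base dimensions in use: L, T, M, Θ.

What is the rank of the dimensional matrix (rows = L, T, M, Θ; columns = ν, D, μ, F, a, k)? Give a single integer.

Exponent matrix [L,T,M,Θ] × [ν,D,μ,F,a,k]:
  L: [ 2  1 -1  1  1  1]
  T: [-1  0 -1 -2 -2 -3]
  M: [ 0  0  1  1  0  1]
  Θ: [ 0  0  0  0  0 -1]
Row reduction gives pivot columns ν,D,μ,k; rank = 4

4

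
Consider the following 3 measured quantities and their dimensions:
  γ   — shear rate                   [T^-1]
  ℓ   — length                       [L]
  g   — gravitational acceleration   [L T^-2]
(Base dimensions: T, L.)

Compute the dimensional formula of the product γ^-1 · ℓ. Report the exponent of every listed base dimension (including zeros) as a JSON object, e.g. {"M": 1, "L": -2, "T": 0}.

{"T": 1, "L": 1}

Dimensional matrix (T×L by γ×ℓ×g):
  T: [-1  0 -2]
  L: [ 0  1  1]
  [T]: (-1)·-1+(1)·0 = 1
  [L]: (-1)·0+(1)·1 = 1
⇒ T L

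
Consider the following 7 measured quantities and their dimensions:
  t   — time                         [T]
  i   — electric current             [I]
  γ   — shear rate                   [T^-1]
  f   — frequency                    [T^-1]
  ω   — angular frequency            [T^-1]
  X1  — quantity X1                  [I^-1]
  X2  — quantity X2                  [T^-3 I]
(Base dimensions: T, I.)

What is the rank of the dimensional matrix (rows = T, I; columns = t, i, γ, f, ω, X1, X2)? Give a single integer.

2

Write exponents as rows T,I / cols t,i,γ,f,ω,X1,X2:
  T: [ 1  0 -1 -1 -1  0 -3]
  I: [ 0  1  0  0  0 -1  1]
RREF → pivots at {t,i} ⇒ r = 2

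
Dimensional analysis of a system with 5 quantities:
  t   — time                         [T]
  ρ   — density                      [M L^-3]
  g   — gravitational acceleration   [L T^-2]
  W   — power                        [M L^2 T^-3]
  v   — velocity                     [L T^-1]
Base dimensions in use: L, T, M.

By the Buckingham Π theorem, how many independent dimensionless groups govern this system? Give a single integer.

2

Dimensional matrix (L×T×M by t×ρ×g×W×v):
  L: [ 0 -3  1  2  1]
  T: [ 1  0 -2 -3 -1]
  M: [ 0  1  0  1  0]
RREF → pivots at {t,ρ,g} ⇒ r = 3
5 vars − rank 3 = 2 Π groups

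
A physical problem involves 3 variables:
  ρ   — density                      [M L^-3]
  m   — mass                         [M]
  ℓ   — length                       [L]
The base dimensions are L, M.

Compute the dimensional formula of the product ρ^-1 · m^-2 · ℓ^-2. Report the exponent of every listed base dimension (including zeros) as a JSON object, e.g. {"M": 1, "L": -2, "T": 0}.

{"L": 1, "M": -3}

Dimensional matrix (L×M by ρ×m×ℓ):
  L: [-3  0  1]
  M: [ 1  1  0]
  [L]: (-1)·-3+(-2)·0+(-2)·1 = 1
  [M]: (-1)·1+(-2)·1+(-2)·0 = -3
⇒ L M^-3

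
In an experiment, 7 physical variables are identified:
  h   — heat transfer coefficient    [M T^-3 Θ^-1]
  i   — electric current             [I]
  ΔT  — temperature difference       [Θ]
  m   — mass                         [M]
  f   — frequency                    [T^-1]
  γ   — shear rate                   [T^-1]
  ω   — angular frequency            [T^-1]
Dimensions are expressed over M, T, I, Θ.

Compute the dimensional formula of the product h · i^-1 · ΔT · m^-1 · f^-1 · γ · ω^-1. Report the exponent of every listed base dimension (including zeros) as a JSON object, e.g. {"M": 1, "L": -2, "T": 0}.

Dimensional matrix (M×T×I×Θ by h×i×ΔT×m×f×γ×ω):
  M: [ 1  0  0  1  0  0  0]
  T: [-3  0  0  0 -1 -1 -1]
  I: [ 0  1  0  0  0  0  0]
  Θ: [-1  0  1  0  0  0  0]
  [M]: (1)·1+(-1)·0+(1)·0+(-1)·1+(-1)·0+(1)·0+(-1)·0 = 0
  [T]: (1)·-3+(-1)·0+(1)·0+(-1)·0+(-1)·-1+(1)·-1+(-1)·-1 = -2
  [I]: (1)·0+(-1)·1+(1)·0+(-1)·0+(-1)·0+(1)·0+(-1)·0 = -1
  [Θ]: (1)·-1+(-1)·0+(1)·1+(-1)·0+(-1)·0+(1)·0+(-1)·0 = 0
⇒ T^-2 I^-1

{"M": 0, "T": -2, "I": -1, "Θ": 0}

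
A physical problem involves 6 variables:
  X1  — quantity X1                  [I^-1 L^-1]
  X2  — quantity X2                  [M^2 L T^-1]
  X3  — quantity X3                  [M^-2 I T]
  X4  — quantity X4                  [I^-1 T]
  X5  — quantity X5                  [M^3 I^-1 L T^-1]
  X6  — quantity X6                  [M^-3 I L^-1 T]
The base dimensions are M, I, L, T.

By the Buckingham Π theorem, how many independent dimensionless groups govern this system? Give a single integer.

Write exponents as rows M,I,L,T / cols X1,X2,X3,X4,X5,X6:
  M: [ 0  2 -2  0  3 -3]
  I: [-1  0  1 -1 -1  1]
  L: [-1  1  0  0  1 -1]
  T: [ 0 -1  1  1 -1  1]
Echelon form has 3 nonzero rows (pivots: X1,X2,X4)
Π count = n − r = 6 − 3 = 3

3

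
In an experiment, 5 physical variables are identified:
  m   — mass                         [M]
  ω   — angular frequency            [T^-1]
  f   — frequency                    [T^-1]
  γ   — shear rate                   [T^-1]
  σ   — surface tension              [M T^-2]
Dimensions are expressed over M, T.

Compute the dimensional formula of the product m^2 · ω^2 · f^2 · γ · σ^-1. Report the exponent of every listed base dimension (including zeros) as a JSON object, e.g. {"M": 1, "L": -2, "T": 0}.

Exponent matrix [M,T] × [m,ω,f,γ,σ]:
  M: [ 1  0  0  0  1]
  T: [ 0 -1 -1 -1 -2]
  [M]: (2)·1+(2)·0+(2)·0+(1)·0+(-1)·1 = 1
  [T]: (2)·0+(2)·-1+(2)·-1+(1)·-1+(-1)·-2 = -3
⇒ M T^-3

{"M": 1, "T": -3}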